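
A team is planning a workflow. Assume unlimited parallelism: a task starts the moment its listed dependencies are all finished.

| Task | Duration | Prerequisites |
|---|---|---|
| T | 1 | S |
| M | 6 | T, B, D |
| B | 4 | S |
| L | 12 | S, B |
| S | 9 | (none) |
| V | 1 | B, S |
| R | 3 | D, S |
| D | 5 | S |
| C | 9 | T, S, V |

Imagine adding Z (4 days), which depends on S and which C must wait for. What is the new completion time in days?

25

Originally the schedule takes 25 days.
With Z inserted, C now waits for max(T, S, V, Z).
New critical path: S→B→L = 9+4+12 = 25 ⇒ 25 days.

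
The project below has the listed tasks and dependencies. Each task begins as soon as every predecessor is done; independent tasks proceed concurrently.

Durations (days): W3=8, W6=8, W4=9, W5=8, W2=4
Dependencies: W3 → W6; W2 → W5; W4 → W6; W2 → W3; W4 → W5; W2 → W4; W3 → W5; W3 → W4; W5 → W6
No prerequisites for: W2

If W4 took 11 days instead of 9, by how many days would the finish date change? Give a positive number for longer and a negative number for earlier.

Actual critical path: W2→W3→W4→W5→W6 = 4+8+9+8+8 = 37 ⇒ 37 days.
W4 is on the critical path; changing it to 11 makes that path 39 days.
No other chain overtakes it, so the finish is 39 days.
Change in finish: 39 − 37 = +2 days.

2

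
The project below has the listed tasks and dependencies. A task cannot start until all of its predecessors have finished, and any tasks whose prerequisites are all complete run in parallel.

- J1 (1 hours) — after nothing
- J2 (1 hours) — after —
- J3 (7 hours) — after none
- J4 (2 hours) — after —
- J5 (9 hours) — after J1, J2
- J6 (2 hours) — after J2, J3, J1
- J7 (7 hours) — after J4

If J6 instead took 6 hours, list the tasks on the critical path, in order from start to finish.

As given, the longest chain is J1→J5 = 1+9 = 10, so the finish is 10 hours.
J6 has 1 hour of float (longest path through it is 9).
New critical path: J3→J6 = 7+6 = 13 ⇒ 13 hours.

J3, J6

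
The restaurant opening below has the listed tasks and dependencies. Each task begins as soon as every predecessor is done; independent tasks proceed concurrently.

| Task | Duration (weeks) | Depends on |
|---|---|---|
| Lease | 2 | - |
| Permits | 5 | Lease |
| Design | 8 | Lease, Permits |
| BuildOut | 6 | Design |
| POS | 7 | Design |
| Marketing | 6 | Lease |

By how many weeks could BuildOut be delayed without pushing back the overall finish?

Critical path: Lease→Permits→Design→POS = 2+5+8+7 = 22, so the finish is 22 weeks.
BuildOut finishes as early as 21 and must finish by 22.
So BuildOut can slip 22 − 21 = 1 week.

1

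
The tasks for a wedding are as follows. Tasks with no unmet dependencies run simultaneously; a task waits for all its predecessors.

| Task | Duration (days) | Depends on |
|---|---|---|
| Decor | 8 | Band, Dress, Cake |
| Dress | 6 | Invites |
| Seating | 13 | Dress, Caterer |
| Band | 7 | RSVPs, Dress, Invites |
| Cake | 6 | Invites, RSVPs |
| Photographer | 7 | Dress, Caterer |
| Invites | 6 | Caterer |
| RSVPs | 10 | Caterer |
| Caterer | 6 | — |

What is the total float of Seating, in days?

2

Critical path: Caterer→Invites→Dress→Band→Decor = 6+6+6+7+8 = 33, so the finish is 33 days.
Seating finishes as early as 31 and must finish by 33.
So Seating can slip 33 − 31 = 2 days.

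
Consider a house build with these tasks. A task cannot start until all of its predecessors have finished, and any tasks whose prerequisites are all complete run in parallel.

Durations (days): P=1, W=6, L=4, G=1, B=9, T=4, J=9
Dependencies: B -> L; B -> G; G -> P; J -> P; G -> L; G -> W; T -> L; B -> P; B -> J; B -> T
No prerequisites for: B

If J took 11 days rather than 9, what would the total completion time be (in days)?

21

Actual critical path: B→J→P = 9+9+1 = 19 ⇒ 19 days.
J lies on that path, so at 11 days the path becomes 21 days.
That remains the longest chain; total 21 days.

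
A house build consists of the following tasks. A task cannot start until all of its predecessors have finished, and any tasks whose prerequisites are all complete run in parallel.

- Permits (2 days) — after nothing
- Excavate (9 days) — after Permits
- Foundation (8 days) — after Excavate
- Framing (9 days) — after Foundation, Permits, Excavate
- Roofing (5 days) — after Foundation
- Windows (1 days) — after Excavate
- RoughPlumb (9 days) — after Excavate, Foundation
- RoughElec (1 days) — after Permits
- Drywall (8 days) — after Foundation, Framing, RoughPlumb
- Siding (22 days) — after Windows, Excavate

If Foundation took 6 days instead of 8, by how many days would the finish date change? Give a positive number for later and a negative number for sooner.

Actual critical path: Permits→Excavate→Foundation→Framing→Drywall = 2+9+8+9+8 = 36 ⇒ 36 days.
Foundation lies on that path, so at 6 days the path becomes 34 days.
The critical path is still Permits→Excavate→Foundation→Framing→Drywall; finish is now 34 days.
Change in finish: 34 − 36 = -2 days.

-2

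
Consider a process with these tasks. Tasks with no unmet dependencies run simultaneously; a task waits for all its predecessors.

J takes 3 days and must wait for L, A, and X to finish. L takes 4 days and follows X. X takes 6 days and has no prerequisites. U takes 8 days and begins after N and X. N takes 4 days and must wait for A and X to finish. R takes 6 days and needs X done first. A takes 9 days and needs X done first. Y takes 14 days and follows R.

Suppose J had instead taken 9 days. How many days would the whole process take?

The binding path is X→A→N→U = 6+9+4+8 = 27; finish at 27 days.
J is off the critical path — its longest chain is 18 days, giving 9 of slack.
No other chain overtakes it, so the finish is 27 days.

27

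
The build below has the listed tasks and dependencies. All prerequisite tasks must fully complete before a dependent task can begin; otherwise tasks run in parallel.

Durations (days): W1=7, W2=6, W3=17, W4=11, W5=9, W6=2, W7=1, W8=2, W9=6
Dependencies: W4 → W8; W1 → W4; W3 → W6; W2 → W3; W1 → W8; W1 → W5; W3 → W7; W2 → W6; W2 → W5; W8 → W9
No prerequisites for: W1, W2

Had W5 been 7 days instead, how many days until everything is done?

Critical path before the change: W1→W4→W8→W9 = 7+11+2+6 = 26 giving 26 days.
The longest path through W5 is only 16 days, so W5 has float 10.
That remains the longest chain; total 26 days.

26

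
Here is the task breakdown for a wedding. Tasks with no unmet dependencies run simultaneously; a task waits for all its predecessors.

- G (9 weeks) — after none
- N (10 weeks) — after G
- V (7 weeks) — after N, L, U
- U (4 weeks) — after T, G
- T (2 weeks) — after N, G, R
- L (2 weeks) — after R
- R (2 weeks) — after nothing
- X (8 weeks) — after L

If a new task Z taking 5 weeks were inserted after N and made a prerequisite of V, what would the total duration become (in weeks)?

Originally the wedding takes 32 weeks.
With Z inserted, V now waits for max(N, L, U, Z).
New critical path: G→N→T→U→V = 9+10+2+4+7 = 32 ⇒ 32 weeks.

32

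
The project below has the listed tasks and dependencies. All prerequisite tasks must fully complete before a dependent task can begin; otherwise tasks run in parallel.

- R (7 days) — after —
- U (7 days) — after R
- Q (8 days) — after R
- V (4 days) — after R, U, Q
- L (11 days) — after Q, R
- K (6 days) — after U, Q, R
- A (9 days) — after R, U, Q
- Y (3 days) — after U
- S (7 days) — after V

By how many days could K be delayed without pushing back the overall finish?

Critical path: R→Q→V→S = 7+8+4+7 = 26, so the finish is 26 days.
K finishes as early as 21 and must finish by 26.
Slack of K = 20 − 15 = 5 days.

5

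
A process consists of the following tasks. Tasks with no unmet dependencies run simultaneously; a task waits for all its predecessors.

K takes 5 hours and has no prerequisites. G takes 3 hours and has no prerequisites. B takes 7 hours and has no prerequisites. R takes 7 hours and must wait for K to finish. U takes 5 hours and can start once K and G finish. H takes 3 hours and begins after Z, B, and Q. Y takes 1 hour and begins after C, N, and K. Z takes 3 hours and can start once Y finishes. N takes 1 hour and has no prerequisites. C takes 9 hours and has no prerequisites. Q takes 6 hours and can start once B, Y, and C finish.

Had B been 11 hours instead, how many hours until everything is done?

20

Critical path before the change: C→Y→Q→H = 9+1+6+3 = 19 giving 19 hours.
B has 3 hours of float (longest path through it is 16).
Now B→Q→H = 11+6+3 = 20 is longest, so the finish becomes 20 hours.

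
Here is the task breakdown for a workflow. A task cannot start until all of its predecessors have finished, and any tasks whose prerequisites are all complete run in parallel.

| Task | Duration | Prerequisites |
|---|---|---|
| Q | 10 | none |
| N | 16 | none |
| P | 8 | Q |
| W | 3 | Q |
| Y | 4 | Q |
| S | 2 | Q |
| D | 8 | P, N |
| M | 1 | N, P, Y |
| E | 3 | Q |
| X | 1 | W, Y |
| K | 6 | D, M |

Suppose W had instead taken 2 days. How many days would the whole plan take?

32

Actual critical path: Q→P→D→K = 10+8+8+6 = 32 ⇒ 32 days.
W is off the critical path — its longest chain is 14 days, giving 18 of slack.
That remains the longest chain; total 32 days.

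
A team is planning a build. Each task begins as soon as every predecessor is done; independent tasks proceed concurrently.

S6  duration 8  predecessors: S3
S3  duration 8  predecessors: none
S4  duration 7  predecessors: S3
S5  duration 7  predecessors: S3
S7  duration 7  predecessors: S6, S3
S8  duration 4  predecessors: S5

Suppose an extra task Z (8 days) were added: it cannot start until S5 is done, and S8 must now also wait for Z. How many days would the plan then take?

Originally the plan takes 23 days.
With Z inserted, S8 now waits for max(S5, Z).
New critical path: S3→S5→Z→S8 = 8+7+8+4 = 27 ⇒ 27 days.

27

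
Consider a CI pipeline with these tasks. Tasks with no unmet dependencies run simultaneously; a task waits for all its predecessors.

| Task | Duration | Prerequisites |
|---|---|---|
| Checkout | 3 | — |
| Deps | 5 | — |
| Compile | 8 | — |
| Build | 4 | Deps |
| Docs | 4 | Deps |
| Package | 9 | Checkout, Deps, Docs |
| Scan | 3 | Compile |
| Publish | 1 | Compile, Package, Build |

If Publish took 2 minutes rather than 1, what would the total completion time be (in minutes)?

Baseline: Deps→Docs→Package→Publish = 5+4+9+1 = 19 → 19 minutes.
Since Publish is critical, the +1 change carries straight to that chain (now 20 minutes).
That remains the longest chain; total 20 minutes.

20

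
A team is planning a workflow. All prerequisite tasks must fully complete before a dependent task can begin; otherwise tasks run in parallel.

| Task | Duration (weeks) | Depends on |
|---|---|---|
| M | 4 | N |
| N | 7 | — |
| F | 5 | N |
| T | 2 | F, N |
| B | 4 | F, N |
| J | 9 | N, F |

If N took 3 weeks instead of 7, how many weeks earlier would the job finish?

Baseline: N→F→J = 7+5+9 = 21 → 21 weeks.
N is on the critical path; changing it to 3 makes that path 17 weeks.
No other chain overtakes it, so the finish is 17 weeks.
Change in finish: 17 − 21 = -4 weeks.

4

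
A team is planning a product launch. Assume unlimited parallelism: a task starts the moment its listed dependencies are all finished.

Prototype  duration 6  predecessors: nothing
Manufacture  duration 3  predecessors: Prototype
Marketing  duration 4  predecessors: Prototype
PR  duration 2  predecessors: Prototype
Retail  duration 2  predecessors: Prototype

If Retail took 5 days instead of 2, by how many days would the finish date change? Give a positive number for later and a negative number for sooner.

Actual critical path: Prototype→Marketing = 6+4 = 10 ⇒ 10 days.
Retail is off the critical path — its longest chain is 8 days, giving 2 of slack.
The binding chain switches to Prototype→Retail = 6+5 = 11; finish 11 days.
Change in finish: 11 − 10 = +1 days.

1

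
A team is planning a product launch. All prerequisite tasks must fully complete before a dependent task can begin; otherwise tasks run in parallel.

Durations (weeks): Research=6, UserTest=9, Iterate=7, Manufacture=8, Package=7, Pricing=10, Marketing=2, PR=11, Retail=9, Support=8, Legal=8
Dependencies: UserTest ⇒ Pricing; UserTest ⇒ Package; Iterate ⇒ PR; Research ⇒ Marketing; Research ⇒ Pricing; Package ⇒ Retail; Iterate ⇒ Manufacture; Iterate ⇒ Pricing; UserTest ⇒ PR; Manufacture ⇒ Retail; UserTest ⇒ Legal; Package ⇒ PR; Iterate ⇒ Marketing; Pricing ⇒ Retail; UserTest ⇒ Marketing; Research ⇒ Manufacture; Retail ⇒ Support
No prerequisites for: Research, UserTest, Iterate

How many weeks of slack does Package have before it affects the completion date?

UserTest→Pricing→Retail→Support = 9+10+9+8 = 36 sets the makespan at 36 weeks.
The longest chain containing Package totals 33 weeks.
So Package can slip 19 − 16 = 3 weeks.

3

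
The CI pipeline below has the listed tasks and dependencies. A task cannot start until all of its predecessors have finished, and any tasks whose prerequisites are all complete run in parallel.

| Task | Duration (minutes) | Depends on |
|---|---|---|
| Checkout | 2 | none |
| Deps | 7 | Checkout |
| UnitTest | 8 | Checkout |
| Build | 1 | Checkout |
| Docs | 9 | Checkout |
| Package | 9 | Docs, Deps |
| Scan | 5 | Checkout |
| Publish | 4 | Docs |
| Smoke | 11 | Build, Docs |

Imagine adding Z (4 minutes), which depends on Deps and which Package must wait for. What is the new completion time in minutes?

22

Originally the plan takes 22 minutes.
With Z inserted, Package now waits for max(Docs, Deps, Z).
New critical path: Checkout→Deps→Z→Package = 2+7+4+9 = 22 ⇒ 22 minutes.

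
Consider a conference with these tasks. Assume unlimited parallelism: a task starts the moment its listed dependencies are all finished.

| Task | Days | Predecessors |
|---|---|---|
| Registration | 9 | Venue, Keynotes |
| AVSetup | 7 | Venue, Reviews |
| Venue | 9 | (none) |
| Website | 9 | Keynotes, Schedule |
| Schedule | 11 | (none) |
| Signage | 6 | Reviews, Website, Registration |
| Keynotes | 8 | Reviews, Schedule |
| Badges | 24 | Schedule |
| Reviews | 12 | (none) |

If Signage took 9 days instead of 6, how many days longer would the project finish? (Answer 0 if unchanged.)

3

The binding path is Reviews→Keynotes→Website→Signage = 12+8+9+6 = 35; finish at 35 days.
Since Signage is critical, the +3 change carries straight to that chain (now 38 days).
That remains the longest chain; total 38 days.
Change in finish: 38 − 35 = +3 days.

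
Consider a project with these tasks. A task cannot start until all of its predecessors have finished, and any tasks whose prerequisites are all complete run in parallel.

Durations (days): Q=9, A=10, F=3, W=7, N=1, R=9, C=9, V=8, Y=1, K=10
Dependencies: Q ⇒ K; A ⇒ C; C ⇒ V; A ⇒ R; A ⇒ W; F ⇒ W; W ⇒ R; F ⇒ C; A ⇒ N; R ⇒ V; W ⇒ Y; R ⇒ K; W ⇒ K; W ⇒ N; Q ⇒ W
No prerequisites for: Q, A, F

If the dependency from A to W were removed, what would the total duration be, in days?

35

With the dependency in place, A→W→R→K = 10+7+9+10 = 36 sets the finish at 36 days.
Without A→W, W's earliest start moves from 10 to 9.
New critical path: Q→W→R→K = 9+7+9+10 = 35 ⇒ 35 days.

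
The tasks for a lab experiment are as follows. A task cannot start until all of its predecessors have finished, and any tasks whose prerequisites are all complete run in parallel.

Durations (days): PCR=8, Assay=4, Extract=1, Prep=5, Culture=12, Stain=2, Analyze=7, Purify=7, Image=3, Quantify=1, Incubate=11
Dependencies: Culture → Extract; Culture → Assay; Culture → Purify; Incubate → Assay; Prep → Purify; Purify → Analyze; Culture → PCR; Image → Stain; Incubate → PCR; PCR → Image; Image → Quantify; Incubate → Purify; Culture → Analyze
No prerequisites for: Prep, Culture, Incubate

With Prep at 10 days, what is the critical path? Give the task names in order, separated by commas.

Actual critical path: Culture→Purify→Analyze = 12+7+7 = 26 ⇒ 26 days.
Prep has 7 days of float (longest path through it is 19).
That remains the longest chain; total 26 days.

Culture, Purify, Analyze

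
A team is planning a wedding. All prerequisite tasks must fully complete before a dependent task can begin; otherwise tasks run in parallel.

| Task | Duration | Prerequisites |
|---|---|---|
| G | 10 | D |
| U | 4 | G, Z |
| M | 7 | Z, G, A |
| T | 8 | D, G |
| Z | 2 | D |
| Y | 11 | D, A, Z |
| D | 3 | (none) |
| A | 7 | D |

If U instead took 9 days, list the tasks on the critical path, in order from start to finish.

Actual critical path: D→A→Y = 3+7+11 = 21 ⇒ 21 days.
The longest path through U is only 17 days, so U has float 4.
New critical path: D→G→U = 3+10+9 = 22 ⇒ 22 days.

D, G, U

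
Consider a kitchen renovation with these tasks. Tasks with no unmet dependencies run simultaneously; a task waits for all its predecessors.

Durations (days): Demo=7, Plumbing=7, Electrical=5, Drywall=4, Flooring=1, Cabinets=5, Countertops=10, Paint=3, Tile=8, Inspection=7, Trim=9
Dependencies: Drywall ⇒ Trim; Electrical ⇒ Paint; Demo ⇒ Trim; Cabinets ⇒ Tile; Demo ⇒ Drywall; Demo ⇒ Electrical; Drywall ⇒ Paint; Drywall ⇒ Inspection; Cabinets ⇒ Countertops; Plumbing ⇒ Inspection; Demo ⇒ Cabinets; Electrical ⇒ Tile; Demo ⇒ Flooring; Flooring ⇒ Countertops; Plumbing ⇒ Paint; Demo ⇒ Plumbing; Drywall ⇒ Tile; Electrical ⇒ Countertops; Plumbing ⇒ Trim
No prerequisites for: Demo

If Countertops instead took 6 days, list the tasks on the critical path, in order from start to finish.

Demo, Plumbing, Trim

Actual critical path: Demo→Plumbing→Trim = 7+7+9 = 23 ⇒ 23 days.
The longest path through Countertops is only 22 days, so Countertops has float 1.
The critical path is still Demo→Plumbing→Trim; finish is now 23 days.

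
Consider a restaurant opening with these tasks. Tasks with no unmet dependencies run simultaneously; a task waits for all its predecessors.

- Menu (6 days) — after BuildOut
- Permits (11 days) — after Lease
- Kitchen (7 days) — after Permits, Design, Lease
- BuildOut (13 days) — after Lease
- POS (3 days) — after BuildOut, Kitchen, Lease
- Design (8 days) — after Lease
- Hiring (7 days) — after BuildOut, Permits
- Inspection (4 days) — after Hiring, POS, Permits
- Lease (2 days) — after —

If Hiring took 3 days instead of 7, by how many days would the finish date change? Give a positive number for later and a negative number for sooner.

Actual critical path: Lease→Permits→Kitchen→POS→Inspection = 2+11+7+3+4 = 27 ⇒ 27 days.
Hiring is off the critical path — its longest chain is 26 days, giving 1 of slack.
That remains the longest chain; total 27 days.
Change in finish: 27 − 27 = +0 days.

0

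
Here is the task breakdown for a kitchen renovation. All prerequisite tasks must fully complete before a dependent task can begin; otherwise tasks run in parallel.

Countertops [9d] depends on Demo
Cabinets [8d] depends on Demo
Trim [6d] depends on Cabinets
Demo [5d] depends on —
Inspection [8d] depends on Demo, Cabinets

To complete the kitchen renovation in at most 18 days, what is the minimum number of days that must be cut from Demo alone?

Current finish: 21 days; target: 18.
Demo is on every critical path, so each day cut from Demo cuts the finish by one (this holds down to a finish of 17).
Need 21 − 18 = 3 days off Demo → Demo becomes 2 days, finish becomes 18.

3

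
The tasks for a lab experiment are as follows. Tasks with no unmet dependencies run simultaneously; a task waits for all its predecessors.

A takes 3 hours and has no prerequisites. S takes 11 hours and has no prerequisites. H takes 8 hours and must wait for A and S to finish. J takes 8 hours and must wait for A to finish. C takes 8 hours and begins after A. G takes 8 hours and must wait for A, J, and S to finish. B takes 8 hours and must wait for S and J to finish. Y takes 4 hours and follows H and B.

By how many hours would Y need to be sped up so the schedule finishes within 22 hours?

Current finish: 23 hours; target: 22.
Y is on every critical path, so each hour cut from Y cuts the finish by one (this holds down to a finish of 20).
Need 23 − 22 = 1 hour off Y → Y becomes 3 hours, finish becomes 22.

1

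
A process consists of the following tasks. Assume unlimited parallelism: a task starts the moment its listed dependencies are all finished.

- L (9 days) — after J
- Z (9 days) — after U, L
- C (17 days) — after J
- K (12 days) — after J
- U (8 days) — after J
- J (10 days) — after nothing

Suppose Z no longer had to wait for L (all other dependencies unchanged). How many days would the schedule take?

With the dependency in place, J→L→Z = 10+9+9 = 28 sets the finish at 28 days.
Without L→Z, Z's earliest start moves from 19 to 18.
The longest chain is now J→U→Z = 10+8+9 = 27, so the schedule takes 27 days.

27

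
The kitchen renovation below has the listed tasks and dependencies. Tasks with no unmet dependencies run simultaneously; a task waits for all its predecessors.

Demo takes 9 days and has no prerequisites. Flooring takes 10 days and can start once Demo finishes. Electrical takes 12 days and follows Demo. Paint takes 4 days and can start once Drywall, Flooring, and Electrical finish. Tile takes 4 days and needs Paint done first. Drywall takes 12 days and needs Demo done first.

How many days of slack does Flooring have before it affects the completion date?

The longest chain is Demo→Electrical→Paint→Tile = 9+12+4+4 = 29; overall finish 29 days.
Longest path through Flooring: 27 days (earliest finish 19, latest finish 21).
Slack of Flooring = 11 − 9 = 2 days.

2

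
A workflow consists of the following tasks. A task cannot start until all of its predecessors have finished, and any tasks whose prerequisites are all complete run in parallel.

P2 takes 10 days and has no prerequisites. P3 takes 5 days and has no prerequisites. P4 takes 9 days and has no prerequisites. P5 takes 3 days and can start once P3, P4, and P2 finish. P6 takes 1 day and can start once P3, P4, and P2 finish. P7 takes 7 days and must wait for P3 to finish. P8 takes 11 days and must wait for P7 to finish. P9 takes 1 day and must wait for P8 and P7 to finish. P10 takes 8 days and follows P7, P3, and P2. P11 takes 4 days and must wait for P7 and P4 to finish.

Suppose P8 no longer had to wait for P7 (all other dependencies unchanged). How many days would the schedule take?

20

Before: longest chain P3→P7→P8→P9 = 5+7+11+1 = 24, finish 24.
Without P7→P8, P8's earliest start moves from 12 to 0.
New critical path: P3→P7→P10 = 5+7+8 = 20 ⇒ 20 days.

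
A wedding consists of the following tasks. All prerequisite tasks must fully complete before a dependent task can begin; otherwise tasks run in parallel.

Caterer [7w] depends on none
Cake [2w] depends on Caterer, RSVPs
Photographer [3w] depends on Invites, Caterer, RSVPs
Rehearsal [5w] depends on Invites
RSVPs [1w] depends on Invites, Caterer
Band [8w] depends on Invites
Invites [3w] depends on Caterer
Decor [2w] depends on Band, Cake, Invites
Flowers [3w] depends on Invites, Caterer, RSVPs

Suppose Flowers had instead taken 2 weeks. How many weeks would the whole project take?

Baseline: Caterer→Invites→Band→Decor = 7+3+8+2 = 20 → 20 weeks.
Flowers has 6 weeks of float (longest path through it is 14).
That remains the longest chain; total 20 weeks.

20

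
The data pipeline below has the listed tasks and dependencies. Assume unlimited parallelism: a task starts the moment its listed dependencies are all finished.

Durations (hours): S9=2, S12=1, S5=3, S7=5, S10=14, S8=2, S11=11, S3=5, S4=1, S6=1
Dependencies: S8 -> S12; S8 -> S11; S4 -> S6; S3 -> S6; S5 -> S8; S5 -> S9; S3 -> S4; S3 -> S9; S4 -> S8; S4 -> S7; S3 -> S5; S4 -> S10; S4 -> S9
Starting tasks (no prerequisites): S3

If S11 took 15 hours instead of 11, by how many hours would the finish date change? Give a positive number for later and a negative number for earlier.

Actual critical path: S3→S5→S8→S11 = 5+3+2+11 = 21 ⇒ 21 hours.
Since S11 is critical, the +4 change carries straight to that chain (now 25 hours).
No other chain overtakes it, so the finish is 25 hours.
Change in finish: 25 − 21 = +4 hours.

4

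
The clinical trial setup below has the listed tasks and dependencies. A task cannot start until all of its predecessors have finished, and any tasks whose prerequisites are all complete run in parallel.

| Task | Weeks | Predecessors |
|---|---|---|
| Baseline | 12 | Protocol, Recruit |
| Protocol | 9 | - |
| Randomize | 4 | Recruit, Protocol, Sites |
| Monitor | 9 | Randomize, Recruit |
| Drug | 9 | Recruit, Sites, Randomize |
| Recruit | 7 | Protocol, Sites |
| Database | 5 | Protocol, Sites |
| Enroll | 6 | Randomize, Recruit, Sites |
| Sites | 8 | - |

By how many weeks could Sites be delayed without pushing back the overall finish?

The longest chain is Protocol→Recruit→Randomize→Drug = 9+7+4+9 = 29; overall finish 29 weeks.
The longest chain containing Sites totals 28 weeks.
Float = 29 − 28 = 1.

1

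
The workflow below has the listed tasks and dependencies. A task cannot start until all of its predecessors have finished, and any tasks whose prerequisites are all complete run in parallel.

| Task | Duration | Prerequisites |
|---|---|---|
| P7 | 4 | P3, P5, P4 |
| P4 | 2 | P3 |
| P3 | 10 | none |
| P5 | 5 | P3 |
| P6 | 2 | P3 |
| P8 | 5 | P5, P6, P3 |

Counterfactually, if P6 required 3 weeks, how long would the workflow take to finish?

Critical path before the change: P3→P5→P8 = 10+5+5 = 20 giving 20 weeks.
P6 has 3 weeks of float (longest path through it is 17).
No other chain overtakes it, so the finish is 20 weeks.

20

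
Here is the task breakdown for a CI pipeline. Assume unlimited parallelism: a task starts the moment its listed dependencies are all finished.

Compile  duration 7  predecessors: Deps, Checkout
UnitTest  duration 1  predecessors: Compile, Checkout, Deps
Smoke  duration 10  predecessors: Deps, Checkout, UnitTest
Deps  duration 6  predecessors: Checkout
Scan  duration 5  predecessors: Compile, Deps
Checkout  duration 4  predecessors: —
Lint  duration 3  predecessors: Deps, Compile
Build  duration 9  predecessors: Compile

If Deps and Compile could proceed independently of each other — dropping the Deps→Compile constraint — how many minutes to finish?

22

With the dependency in place, Checkout→Deps→Compile→UnitTest→Smoke = 4+6+7+1+10 = 28 sets the finish at 28 minutes.
Without Deps→Compile, Compile's earliest start moves from 10 to 4.
The longest chain is now Checkout→Compile→UnitTest→Smoke = 4+7+1+10 = 22, so the plan takes 22 minutes.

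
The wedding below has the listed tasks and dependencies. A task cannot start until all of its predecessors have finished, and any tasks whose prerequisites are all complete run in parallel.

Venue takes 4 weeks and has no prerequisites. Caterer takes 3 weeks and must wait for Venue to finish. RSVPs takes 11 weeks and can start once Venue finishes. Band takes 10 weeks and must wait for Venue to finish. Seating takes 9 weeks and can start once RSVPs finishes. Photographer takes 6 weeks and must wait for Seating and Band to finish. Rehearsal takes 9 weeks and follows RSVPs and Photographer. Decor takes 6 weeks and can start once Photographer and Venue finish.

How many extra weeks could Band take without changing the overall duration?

10

Critical path: Venue→RSVPs→Seating→Photographer→Rehearsal = 4+11+9+6+9 = 39, so the finish is 39 weeks.
The longest chain containing Band totals 29 weeks.
Slack of Band = 14 − 4 = 10 weeks.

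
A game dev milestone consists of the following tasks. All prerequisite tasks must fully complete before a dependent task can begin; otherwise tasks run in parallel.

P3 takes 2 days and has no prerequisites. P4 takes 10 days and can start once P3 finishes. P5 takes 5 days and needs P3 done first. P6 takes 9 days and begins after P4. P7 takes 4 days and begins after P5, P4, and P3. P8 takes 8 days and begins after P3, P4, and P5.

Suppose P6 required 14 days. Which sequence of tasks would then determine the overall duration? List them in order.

P3, P4, P6

The binding path is P3→P4→P6 = 2+10+9 = 21; finish at 21 days.
P6 lies on that path, so at 14 days the path becomes 26 days.
That remains the longest chain; total 26 days.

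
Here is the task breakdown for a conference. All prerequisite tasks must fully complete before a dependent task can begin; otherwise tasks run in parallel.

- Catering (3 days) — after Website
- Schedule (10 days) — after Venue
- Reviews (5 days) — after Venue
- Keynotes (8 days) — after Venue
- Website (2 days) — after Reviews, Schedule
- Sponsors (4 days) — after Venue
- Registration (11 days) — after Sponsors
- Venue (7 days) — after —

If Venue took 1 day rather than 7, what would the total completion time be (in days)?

The binding path is Venue→Schedule→Website→Catering = 7+10+2+3 = 22; finish at 22 days.
Since Venue is critical, the -6 change carries straight to that chain (now 16 days).
No other chain overtakes it, so the finish is 16 days.

16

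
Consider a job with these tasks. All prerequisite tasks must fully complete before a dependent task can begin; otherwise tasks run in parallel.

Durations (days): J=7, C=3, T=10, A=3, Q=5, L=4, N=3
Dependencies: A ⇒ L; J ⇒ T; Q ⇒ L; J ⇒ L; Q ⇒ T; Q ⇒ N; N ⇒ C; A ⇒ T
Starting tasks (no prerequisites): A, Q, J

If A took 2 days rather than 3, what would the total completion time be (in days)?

17

The binding path is J→T = 7+10 = 17; finish at 17 days.
A has 4 days of float (longest path through it is 13).
That remains the longest chain; total 17 days.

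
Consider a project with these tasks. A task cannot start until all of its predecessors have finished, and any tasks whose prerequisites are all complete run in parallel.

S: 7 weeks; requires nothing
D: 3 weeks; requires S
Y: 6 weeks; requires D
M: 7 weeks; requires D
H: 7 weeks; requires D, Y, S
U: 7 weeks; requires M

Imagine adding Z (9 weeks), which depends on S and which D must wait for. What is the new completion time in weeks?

33

Originally the schedule takes 24 weeks.
With Z inserted, D now waits for max(S, Z).
New critical path: S→Z→D→M→U = 7+9+3+7+7 = 33 ⇒ 33 weeks.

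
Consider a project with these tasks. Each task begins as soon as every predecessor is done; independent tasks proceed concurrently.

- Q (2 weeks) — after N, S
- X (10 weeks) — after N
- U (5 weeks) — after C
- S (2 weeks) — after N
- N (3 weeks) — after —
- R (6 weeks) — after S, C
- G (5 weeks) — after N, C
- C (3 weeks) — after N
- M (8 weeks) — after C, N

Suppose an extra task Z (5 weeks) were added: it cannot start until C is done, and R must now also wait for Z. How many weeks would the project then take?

17

Originally the project takes 14 weeks.
With Z inserted, R now waits for max(S, C, Z).
New critical path: N→C→Z→R = 3+3+5+6 = 17 ⇒ 17 weeks.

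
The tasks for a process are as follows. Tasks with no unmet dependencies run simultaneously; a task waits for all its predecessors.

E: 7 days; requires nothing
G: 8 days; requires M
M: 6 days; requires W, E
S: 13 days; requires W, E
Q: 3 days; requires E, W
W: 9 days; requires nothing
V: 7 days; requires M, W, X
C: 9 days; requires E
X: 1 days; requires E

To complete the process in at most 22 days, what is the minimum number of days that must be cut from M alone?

Current finish: 23 days; target: 22.
M is on every critical path, so each day cut from M cuts the finish by one (this holds down to a finish of 22).
Need 23 − 22 = 1 day off M → M becomes 5 days, finish becomes 22.

1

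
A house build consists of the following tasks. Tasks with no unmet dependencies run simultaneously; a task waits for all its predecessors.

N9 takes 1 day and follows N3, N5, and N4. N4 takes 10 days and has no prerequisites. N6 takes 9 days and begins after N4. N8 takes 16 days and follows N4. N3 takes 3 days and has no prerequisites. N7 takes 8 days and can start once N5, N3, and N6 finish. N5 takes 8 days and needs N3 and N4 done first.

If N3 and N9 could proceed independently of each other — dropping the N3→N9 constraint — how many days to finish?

With the dependency in place, N4→N6→N7 = 10+9+8 = 27 sets the finish at 27 days.
Dropping N3→N9 doesn't change N9's earliest start (18); another predecessor still binds.
New critical path: N4→N6→N7 = 10+9+8 = 27 ⇒ 27 days.

27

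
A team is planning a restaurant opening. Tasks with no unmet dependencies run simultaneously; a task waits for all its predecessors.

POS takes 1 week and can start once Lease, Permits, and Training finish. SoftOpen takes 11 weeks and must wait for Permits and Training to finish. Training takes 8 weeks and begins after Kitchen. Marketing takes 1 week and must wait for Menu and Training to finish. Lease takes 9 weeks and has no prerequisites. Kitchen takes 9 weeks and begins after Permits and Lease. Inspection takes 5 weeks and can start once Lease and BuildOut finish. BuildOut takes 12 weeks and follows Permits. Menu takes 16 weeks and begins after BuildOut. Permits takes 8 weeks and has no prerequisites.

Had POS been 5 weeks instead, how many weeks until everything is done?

37

Actual critical path: Lease→Kitchen→Training→SoftOpen = 9+9+8+11 = 37 ⇒ 37 weeks.
POS has 10 weeks of float (longest path through it is 27).
No other chain overtakes it, so the finish is 37 weeks.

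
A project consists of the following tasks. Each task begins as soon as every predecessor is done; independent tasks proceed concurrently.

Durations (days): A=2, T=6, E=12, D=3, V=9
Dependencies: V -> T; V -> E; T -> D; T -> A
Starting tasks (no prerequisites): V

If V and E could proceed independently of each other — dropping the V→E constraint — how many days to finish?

18

Before: longest chain V→E = 9+12 = 21, finish 21.
Without V→E, E's earliest start moves from 9 to 0.
The longest chain is now V→T→D = 9+6+3 = 18, so the job takes 18 days.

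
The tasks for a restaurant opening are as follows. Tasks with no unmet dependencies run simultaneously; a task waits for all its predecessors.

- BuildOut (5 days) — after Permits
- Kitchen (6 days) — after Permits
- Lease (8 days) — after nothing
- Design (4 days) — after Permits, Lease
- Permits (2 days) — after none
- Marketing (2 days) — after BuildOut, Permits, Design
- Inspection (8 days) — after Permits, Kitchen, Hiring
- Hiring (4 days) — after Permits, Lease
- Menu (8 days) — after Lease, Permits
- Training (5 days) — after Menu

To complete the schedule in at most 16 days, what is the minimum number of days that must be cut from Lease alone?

5

Current finish: 21 days; target: 16.
Lease is on every critical path, so each day cut from Lease cuts the finish by one (this holds down to a finish of 16).
Need 21 − 16 = 5 days off Lease → Lease becomes 3 days, finish becomes 16.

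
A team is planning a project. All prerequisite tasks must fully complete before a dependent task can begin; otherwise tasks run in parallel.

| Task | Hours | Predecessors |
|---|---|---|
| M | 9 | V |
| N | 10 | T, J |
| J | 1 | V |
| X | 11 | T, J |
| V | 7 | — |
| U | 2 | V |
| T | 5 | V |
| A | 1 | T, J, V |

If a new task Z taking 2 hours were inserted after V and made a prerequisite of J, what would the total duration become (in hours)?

Originally the schedule takes 23 hours.
With Z inserted, J now waits for max(V, Z).
New critical path: V→T→X = 7+5+11 = 23 ⇒ 23 hours.

23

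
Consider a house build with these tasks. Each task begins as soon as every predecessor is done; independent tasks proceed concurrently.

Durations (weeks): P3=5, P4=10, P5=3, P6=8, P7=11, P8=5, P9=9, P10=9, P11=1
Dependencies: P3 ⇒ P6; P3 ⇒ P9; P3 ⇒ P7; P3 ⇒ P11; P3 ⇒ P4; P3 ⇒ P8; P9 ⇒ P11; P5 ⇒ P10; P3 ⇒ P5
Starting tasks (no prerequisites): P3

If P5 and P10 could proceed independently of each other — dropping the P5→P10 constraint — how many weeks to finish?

16

Original critical path: P3→P5→P10 = 5+3+9 = 17 ⇒ 17 weeks.
Without P5→P10, P10's earliest start moves from 8 to 0.
After: P3→P7 = 5+11 = 16 → 16 weeks.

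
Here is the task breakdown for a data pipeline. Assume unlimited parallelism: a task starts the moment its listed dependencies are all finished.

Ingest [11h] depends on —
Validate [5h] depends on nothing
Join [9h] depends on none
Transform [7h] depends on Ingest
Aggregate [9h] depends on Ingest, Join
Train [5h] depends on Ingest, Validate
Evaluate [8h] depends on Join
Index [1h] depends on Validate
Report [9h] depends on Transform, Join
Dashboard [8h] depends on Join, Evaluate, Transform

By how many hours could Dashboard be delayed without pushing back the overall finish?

1

Critical path: Ingest→Transform→Report = 11+7+9 = 27, so the finish is 27 hours.
Longest path through Dashboard: 26 hours (earliest finish 26, latest finish 27).
So Dashboard can slip 27 − 26 = 1 hour.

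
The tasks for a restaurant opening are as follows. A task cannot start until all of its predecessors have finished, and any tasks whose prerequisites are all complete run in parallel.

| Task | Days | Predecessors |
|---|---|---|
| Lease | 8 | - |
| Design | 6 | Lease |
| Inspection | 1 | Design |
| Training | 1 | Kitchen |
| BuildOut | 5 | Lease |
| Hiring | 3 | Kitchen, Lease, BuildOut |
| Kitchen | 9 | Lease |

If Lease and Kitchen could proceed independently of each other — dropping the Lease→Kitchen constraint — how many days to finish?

Before: longest chain Lease→Kitchen→Hiring = 8+9+3 = 20, finish 20.
Without Lease→Kitchen, Kitchen's earliest start moves from 8 to 0.
New critical path: Lease→BuildOut→Hiring = 8+5+3 = 16 ⇒ 16 days.

16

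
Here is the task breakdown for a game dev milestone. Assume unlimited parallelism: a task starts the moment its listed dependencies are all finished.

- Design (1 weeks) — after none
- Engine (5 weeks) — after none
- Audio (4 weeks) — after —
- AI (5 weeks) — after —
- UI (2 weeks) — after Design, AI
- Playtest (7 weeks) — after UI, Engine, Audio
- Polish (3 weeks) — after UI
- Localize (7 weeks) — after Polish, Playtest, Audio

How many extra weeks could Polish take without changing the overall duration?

4

The longest chain is AI→UI→Playtest→Localize = 5+2+7+7 = 21; overall finish 21 weeks.
Polish finishes as early as 10 and must finish by 14.
So Polish can slip 14 − 10 = 4 weeks.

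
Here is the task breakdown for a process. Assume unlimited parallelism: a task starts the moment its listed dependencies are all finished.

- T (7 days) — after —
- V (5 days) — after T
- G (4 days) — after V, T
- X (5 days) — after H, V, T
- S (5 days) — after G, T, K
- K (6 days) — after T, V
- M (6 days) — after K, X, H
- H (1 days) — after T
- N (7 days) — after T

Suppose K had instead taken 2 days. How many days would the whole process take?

23

Actual critical path: T→V→K→M = 7+5+6+6 = 24 ⇒ 24 days.
Since K is critical, the -4 change carries straight to that chain (now 20 days).
The binding chain switches to T→V→X→M = 7+5+5+6 = 23; finish 23 days.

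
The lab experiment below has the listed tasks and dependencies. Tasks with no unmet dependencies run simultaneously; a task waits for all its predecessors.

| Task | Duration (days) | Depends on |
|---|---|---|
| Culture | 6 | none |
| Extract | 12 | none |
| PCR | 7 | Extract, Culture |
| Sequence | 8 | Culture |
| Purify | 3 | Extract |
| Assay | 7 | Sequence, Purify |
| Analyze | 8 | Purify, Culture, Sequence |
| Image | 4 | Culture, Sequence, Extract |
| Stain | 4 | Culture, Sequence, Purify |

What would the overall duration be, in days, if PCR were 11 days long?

23

Critical path before the change: Extract→Purify→Analyze = 12+3+8 = 23 giving 23 days.
PCR is off the critical path — its longest chain is 19 days, giving 4 of slack.
The binding chain switches to Extract→PCR = 12+11 = 23; finish 23 days.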